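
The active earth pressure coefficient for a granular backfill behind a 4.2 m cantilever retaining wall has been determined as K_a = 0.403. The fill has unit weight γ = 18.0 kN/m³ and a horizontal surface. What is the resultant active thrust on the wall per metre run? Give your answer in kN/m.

64.0 kN/m

P = ½ K_a γ H² = 0.5 × 0.403 × 18.0 × 4.2² = 63.98 kN/m.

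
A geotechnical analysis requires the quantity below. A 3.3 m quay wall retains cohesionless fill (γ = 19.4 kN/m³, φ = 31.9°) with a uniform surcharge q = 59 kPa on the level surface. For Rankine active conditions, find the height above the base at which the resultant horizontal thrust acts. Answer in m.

K_a = 0.3085.
Triangular part P₁ = ½K_aγH² = 32.59 at H/3 = 1.100 m; rectangular part P₂ = K_a q H = 60.07 at H/2 = 1.650 m.
ȳ = (P₁·1.100 + P₂·1.650)/(P₁+P₂) = 1.457 m.

1.46 m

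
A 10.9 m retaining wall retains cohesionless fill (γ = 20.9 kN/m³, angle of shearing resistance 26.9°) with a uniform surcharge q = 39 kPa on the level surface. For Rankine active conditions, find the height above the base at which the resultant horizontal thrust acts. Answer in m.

K_a = 0.3770.
Triangular part P₁ = ½K_aγH² = 468.1 at H/3 = 3.633 m; rectangular part P₂ = K_a q H = 160.3 at H/2 = 5.450 m.
ȳ = (P₁·3.633 + P₂·5.450)/(P₁+P₂) = 4.097 m.

4.10 m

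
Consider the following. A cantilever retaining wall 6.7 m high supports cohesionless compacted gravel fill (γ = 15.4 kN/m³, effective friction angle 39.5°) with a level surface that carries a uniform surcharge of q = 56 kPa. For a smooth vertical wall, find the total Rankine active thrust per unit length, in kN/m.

160 kN/m

K_a = tan²(45° − φ/2) = 0.2224.
Soil triangle: ½ K_a γ H² = 0.5×0.2224×15.4×6.7² = 76.89 kN/m.
Surcharge rectangle: K_a q H = 0.2224×56×6.7 = 83.46 kN/m.
Total = 76.89 + 83.46 = 160.3 kN/m.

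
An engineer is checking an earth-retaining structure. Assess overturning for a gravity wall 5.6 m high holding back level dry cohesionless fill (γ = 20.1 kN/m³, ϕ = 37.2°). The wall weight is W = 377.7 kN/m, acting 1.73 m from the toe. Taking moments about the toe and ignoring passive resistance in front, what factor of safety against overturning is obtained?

K_a = tan²(45° − 37.2°/2) = 0.2464.
P_a = ½K_aγH² = 0.5×0.2464×20.1×5.6² = 77.66 kN/m, acting at H/3 = 1.867 m above the base.
Overturning moment M_o = P_a × H/3 = 77.66 × 1.867 = 145.0.
Resisting moment M_r = W × 1.73 = 377.7 × 1.73 = 653.4.
FS_overturning = M_r/M_o = 653.4/145.0 = 4.507.

4.51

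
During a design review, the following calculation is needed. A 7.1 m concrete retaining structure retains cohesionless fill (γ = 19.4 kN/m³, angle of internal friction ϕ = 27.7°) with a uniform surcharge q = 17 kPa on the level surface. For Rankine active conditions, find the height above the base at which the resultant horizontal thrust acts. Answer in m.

2.60 m

K_a = 0.3653.
Triangular part P₁ = ½K_aγH² = 178.6 at H/3 = 2.367 m; rectangular part P₂ = K_a q H = 44.10 at H/2 = 3.550 m.
ȳ = (P₁·2.367 + P₂·3.550)/(P₁+P₂) = 2.601 m.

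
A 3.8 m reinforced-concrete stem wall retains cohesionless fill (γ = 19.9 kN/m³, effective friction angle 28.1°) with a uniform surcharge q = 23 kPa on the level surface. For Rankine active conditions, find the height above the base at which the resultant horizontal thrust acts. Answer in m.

1.51 m

K_a = 0.3596.
Triangular part P₁ = ½K_aγH² = 51.67 at H/3 = 1.267 m; rectangular part P₂ = K_a q H = 31.43 at H/2 = 1.900 m.
ȳ = (P₁·1.267 + P₂·1.900)/(P₁+P₂) = 1.506 m.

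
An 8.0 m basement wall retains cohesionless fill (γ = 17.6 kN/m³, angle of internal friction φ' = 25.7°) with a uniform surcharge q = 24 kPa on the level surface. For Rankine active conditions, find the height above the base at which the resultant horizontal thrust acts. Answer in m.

3.01 m

K_a = 0.3950.
Triangular part P₁ = ½K_aγH² = 222.5 at H/3 = 2.667 m; rectangular part P₂ = K_a q H = 75.85 at H/2 = 4.000 m.
ȳ = (P₁·2.667 + P₂·4.000)/(P₁+P₂) = 3.006 m.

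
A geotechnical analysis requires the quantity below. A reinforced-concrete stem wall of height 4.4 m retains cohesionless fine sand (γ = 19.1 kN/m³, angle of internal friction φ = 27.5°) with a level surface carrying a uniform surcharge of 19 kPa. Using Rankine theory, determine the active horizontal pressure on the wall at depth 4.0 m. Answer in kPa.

35.1 kPa

K_a = (1 − sin φ)/(1 + sin φ) = 0.3682.
σ_v = γz + q = 19.1 × 4.0 + 19 = 95.40 kPa.
σ_h = K_a σ_v = 0.3682 × 95.40 = 35.13 kPa.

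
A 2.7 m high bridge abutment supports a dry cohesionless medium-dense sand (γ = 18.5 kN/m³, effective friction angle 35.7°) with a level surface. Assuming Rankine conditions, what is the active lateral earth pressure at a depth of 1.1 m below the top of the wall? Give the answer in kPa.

K_a = (1 − sin φ)/(1 + sin φ) = 0.2630.
σ_h = K_a γ z = 0.2630 × 18.5 × 1.1 = 5.352 kPa.

5.35 kPa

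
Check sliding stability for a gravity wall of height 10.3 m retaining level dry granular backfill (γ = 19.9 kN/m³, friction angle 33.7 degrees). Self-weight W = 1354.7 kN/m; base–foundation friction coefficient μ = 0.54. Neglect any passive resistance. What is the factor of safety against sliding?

2.42

K_a = tan²(45° − 33.7°/2) = 0.2863.
P_a = ½K_aγH² = 0.5×0.2863×19.9×10.3² = 302.2 kN/m, acting at H/3 = 3.433 m above the base.
FS_sliding = μW / P_a = 0.54×1354.7 / 302.2 = 2.421.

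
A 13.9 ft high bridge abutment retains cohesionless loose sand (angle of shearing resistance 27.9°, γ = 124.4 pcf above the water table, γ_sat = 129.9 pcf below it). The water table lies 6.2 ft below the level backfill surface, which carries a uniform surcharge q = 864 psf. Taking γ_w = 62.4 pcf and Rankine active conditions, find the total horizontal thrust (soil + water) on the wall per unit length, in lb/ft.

K_a = tan²(45° − φ/2) = 0.3625.
γ' = 129.9 − 62.4 = 67.50 pcf. h₂ = H − d_w = 7.7 ft.
σ'_h: at surface K_a·q = 313.2; at WT K_a(q+γd_w) = 592.7; at base K_a(q+γd_w+γ'h₂) = 781.1 psf.
P₁ = ½(313.2+592.7)×6.2 = 2808; P₂ = ½(592.7+781.1)×7.7 = 5289; P_w = ½γ_w h₂² = 1850.
Total = 2808+5289+1850 = 9947 lb/ft.

9950 lb/ft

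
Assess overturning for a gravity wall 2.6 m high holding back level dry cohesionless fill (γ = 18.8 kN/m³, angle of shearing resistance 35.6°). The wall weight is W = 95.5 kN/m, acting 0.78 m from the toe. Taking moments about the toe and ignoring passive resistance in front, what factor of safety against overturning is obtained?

5.12

K_a = tan²(45° − 35.6°/2) = 0.2641.
P_a = ½K_aγH² = 0.5×0.2641×18.8×2.6² = 16.78 kN/m, acting at H/3 = 0.8667 m above the base.
Overturning moment M_o = P_a × H/3 = 16.78 × 0.8667 = 14.55.
Resisting moment M_r = W × 0.78 = 95.5 × 0.78 = 74.49.
FS_overturning = M_r/M_o = 74.49/14.55 = 5.121.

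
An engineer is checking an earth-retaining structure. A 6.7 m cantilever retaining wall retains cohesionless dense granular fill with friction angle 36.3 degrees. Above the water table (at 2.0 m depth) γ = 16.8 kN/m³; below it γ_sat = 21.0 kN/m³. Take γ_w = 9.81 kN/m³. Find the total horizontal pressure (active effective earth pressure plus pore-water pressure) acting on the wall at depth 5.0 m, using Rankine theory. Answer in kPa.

46.6 kPa

K_a = (1 − sin φ)/(1 + sin φ) = 0.2563.
γ' = 21.0 − 9.81 = 11.19 kN/m³.
Effective vertical stress at 5.0 m: σ'_v = 16.8×2.0 + 11.19×3.00 = 67.17 kPa.
σ'_h = K_a σ'_v = 0.2563 × 67.17 = 17.21 kPa; u = γ_w × 3.00 = 29.43 kPa.
Total σ_h = 17.21 + 29.43 = 46.64 kPa.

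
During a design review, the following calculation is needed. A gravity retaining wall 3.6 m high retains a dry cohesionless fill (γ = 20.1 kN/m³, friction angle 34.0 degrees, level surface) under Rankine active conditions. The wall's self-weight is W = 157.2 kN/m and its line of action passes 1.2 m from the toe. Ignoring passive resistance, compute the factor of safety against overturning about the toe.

K_a = tan²(45° − 34.0°/2) = 0.2827.
P_a = ½K_aγH² = 0.5×0.2827×20.1×3.6² = 36.82 kN/m, acting at H/3 = 1.200 m above the base.
Overturning moment M_o = P_a × H/3 = 36.82 × 1.200 = 44.19.
Resisting moment M_r = W × 1.2 = 157.2 × 1.2 = 188.6.
FS_overturning = M_r/M_o = 188.6/44.19 = 4.269.

4.27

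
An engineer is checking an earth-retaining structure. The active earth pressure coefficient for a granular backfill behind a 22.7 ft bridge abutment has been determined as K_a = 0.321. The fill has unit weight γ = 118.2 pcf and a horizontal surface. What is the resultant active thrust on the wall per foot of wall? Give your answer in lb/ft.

P = ½ K_a γ H² = 0.5 × 0.321 × 118.2 × 22.7² = 9776 lb/ft.

9780 lb/ft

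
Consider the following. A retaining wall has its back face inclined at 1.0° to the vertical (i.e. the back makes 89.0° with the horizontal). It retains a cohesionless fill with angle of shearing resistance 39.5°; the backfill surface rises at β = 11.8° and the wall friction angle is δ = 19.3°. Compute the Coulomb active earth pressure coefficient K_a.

K_a = sin²(α+φ) / [sin²α · sin(α−δ) · (1 + √{sin(φ+δ)sin(φ−β) / (sin(α−δ)sin(α+β))})²].
With α = 89.0°, φ = 39.5°, δ = 19.3°, β = 11.8°: K_a = 0.2379.

0.238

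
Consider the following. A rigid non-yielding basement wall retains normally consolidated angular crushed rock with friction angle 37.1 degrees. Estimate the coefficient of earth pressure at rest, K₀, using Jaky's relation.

K₀ = 1 − sin φ' = 1 − sin 37.1° = 0.3968.

0.397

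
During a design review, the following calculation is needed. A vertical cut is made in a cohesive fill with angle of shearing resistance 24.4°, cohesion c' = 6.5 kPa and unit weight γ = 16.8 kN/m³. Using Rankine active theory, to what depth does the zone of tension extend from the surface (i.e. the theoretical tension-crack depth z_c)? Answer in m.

1.20 m

K_a = tan²(45° − 24.4°/2) = 0.4153; √K_a = 0.6445.
The active pressure is zero where K_a γ z = 2c√K_a, so z_c = 2c/(γ√K_a) = 2×6.5/(16.8×0.6445) = 1.201 m.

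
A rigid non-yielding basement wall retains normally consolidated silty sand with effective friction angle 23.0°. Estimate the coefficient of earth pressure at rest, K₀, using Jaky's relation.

K₀ = 1 − sin φ' = 1 − sin 23.0° = 0.6093.

0.609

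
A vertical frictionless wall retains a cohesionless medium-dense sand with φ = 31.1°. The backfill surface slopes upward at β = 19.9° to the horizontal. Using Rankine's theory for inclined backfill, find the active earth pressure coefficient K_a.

K_a = cos β · (cos β − √(cos²β − cos²φ)) / (cos β + √(cos²β − cos²φ)).
cos β = 0.9403, cos φ = 0.8563, √(cos²β − cos²φ) = 0.3885.
K_a = 0.9403 × (0.9403 − 0.3885)/(0.9403 + 0.3885) = 0.3904.

0.390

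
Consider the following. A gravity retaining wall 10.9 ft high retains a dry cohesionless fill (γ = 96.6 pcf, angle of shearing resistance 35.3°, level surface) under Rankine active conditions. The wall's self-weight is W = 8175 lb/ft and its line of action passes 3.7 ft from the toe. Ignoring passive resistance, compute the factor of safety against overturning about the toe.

5.42

K_a = tan²(45° − 35.3°/2) = 0.2675.
P_a = ½K_aγH² = 0.5×0.2675×96.6×10.9² = 1535 lb/ft, acting at H/3 = 3.633 ft above the base.
Overturning moment M_o = P_a × H/3 = 1535 × 3.633 = 5578.
Resisting moment M_r = W × 3.7 = 8175 × 3.7 = 30250.
FS_overturning = M_r/M_o = 30250/5578 = 5.422.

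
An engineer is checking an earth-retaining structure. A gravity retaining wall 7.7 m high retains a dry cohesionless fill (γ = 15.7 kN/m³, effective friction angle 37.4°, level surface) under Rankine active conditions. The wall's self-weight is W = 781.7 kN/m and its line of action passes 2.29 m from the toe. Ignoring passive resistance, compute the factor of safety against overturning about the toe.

6.13

K_a = tan²(45° − 37.4°/2) = 0.2443.
P_a = ½K_aγH² = 0.5×0.2443×15.7×7.7² = 113.7 kN/m, acting at H/3 = 2.567 m above the base.
Overturning moment M_o = P_a × H/3 = 113.7 × 2.567 = 291.8.
Resisting moment M_r = W × 2.29 = 781.7 × 2.29 = 1790.
FS_overturning = M_r/M_o = 1790/291.8 = 6.135.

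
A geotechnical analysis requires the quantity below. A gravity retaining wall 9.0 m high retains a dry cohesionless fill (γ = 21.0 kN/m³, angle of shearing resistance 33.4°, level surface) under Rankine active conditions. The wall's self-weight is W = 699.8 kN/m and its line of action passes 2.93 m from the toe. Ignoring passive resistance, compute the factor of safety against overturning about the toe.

K_a = tan²(45° − 33.4°/2) = 0.2899.
P_a = ½K_aγH² = 0.5×0.2899×21.0×9.0² = 246.6 kN/m, acting at H/3 = 3.000 m above the base.
Overturning moment M_o = P_a × H/3 = 246.6 × 3.000 = 739.7.
Resisting moment M_r = W × 2.93 = 699.8 × 2.93 = 2050.
FS_overturning = M_r/M_o = 2050/739.7 = 2.772.

2.77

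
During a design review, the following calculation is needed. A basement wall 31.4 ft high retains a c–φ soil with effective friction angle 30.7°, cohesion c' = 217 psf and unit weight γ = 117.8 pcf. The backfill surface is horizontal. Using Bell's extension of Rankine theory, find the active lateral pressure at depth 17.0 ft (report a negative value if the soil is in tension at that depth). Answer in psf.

K_a = (1 − sin φ)/(1 + sin φ) = 0.3240.
σ_a = K_a γ z − 2c√K_a = 0.3240×117.8×17.0 − 2×217×0.5692 = 401.8 psf.

402 psf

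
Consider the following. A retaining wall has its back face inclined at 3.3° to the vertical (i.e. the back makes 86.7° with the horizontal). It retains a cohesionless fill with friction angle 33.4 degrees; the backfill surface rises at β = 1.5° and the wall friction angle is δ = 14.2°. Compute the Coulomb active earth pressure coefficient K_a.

0.293

K_a = sin²(α+φ) / [sin²α · sin(α−δ) · (1 + √{sin(φ+δ)sin(φ−β) / (sin(α−δ)sin(α+β))})²].
With α = 86.7°, φ = 33.4°, δ = 14.2°, β = 1.5°: K_a = 0.2928.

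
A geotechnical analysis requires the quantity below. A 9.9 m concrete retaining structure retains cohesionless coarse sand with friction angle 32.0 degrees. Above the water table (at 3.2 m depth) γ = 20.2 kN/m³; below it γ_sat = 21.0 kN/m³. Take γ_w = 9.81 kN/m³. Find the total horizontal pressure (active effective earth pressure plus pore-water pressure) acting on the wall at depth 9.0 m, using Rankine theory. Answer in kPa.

96.7 kPa

K_a = (1 − sin φ)/(1 + sin φ) = 0.3073.
γ' = 21.0 − 9.81 = 11.19 kN/m³.
Effective vertical stress at 9.0 m: σ'_v = 20.2×3.2 + 11.19×5.80 = 129.5 kPa.
σ'_h = K_a σ'_v = 0.3073 × 129.5 = 39.80 kPa; u = γ_w × 5.80 = 56.90 kPa.
Total σ_h = 39.80 + 56.90 = 96.70 kPa.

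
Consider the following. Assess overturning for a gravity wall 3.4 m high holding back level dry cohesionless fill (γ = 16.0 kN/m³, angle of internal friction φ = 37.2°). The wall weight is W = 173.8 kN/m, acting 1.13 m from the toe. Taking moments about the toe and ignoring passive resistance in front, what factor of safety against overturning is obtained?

K_a = tan²(45° − 37.2°/2) = 0.2464.
P_a = ½K_aγH² = 0.5×0.2464×16.0×3.4² = 22.79 kN/m, acting at H/3 = 1.133 m above the base.
Overturning moment M_o = P_a × H/3 = 22.79 × 1.133 = 25.83.
Resisting moment M_r = W × 1.13 = 173.8 × 1.13 = 196.4.
FS_overturning = M_r/M_o = 196.4/25.83 = 7.604.

7.60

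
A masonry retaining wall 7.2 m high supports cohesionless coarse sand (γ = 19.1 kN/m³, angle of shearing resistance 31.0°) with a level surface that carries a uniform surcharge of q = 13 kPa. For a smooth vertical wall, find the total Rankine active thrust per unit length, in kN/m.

K_a = tan²(45° − φ/2) = 0.3201.
Soil triangle: ½ K_a γ H² = 0.5×0.3201×19.1×7.2² = 158.5 kN/m.
Surcharge rectangle: K_a q H = 0.3201×13×7.2 = 29.96 kN/m.
Total = 158.5 + 29.96 = 188.4 kN/m.

188 kN/m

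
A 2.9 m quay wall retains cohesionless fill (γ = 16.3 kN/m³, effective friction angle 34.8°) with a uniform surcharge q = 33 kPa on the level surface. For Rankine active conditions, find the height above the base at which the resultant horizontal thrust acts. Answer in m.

K_a = 0.2733.
Triangular part P₁ = ½K_aγH² = 18.73 at H/3 = 0.9667 m; rectangular part P₂ = K_a q H = 26.16 at H/2 = 1.450 m.
ȳ = (P₁·0.9667 + P₂·1.450)/(P₁+P₂) = 1.248 m.

1.25 m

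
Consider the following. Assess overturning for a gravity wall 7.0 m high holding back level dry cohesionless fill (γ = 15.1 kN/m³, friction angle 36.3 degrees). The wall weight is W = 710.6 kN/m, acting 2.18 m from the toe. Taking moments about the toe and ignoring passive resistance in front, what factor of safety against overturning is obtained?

K_a = tan²(45° − 36.3°/2) = 0.2563.
P_a = ½K_aγH² = 0.5×0.2563×15.1×7.0² = 94.81 kN/m, acting at H/3 = 2.333 m above the base.
Overturning moment M_o = P_a × H/3 = 94.81 × 2.333 = 221.2.
Resisting moment M_r = W × 2.18 = 710.6 × 2.18 = 1549.
FS_overturning = M_r/M_o = 1549/221.2 = 7.003.

7.00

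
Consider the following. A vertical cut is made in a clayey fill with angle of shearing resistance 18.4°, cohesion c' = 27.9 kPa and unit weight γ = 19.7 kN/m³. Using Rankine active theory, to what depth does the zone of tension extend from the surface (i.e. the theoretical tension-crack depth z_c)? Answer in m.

3.93 m

K_a = tan²(45° − 18.4°/2) = 0.5202; √K_a = 0.7212.
The active pressure is zero where K_a γ z = 2c√K_a, so z_c = 2c/(γ√K_a) = 2×27.9/(19.7×0.7212) = 3.927 m.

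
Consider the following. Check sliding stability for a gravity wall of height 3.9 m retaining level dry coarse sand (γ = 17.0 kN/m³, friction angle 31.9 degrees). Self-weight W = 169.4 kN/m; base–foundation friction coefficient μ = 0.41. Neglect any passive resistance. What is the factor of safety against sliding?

K_a = tan²(45° − 31.9°/2) = 0.3085.
P_a = ½K_aγH² = 0.5×0.3085×17.0×3.9² = 39.89 kN/m, acting at H/3 = 1.300 m above the base.
FS_sliding = μW / P_a = 0.41×169.4 / 39.89 = 1.741.

1.74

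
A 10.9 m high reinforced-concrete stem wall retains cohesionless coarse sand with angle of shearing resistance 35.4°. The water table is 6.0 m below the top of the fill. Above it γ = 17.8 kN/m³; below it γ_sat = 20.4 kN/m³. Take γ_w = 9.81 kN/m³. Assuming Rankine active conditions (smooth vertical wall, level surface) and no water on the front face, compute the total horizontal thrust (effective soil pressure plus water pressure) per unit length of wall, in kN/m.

K_a = tan²(45° − φ/2) = 0.2664.
γ' = 20.4 − 9.81 = 10.59 kN/m³. Depth below WT = 4.9 m.
σ'_h at WT = K_a γ d_w = 28.45 kPa; at base = 28.45 + K_a γ' × 4.9 = 42.28 kPa.
P₁ (0–6.0 m) = ½×28.45×6.0 = 85.35. P₂ (6.0–10.9 m) = ½(28.45+42.28)×4.9 = 173.3.
P_w = ½ γ_w h₂² = 0.5×9.81×4.9² = 117.8. Total = 85.35+173.3+117.8 = 376.4 kN/m.

376 kN/m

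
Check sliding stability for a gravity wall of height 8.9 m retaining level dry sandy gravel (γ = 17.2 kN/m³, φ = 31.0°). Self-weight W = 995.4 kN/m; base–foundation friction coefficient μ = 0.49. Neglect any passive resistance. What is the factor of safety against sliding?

2.24

K_a = tan²(45° − 31.0°/2) = 0.3201.
P_a = ½K_aγH² = 0.5×0.3201×17.2×8.9² = 218.1 kN/m, acting at H/3 = 2.967 m above the base.
FS_sliding = μW / P_a = 0.49×995.4 / 218.1 = 2.237.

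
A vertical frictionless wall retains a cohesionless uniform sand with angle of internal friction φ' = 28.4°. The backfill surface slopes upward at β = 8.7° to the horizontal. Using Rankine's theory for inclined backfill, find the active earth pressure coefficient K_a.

0.369

K_a = cos β · (cos β − √(cos²β − cos²φ)) / (cos β + √(cos²β − cos²φ)).
cos β = 0.9885, cos φ = 0.8796, √(cos²β − cos²φ) = 0.4509.
K_a = 0.9885 × (0.9885 − 0.4509)/(0.9885 + 0.4509) = 0.3692.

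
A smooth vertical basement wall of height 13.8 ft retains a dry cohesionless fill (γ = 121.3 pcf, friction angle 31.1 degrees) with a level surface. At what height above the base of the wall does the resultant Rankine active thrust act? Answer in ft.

K_a = 0.3188.
The pressure distribution is triangular, so the resultant acts at H/3 above the base = 13.8/3 = 4.600 ft.

4.60 ft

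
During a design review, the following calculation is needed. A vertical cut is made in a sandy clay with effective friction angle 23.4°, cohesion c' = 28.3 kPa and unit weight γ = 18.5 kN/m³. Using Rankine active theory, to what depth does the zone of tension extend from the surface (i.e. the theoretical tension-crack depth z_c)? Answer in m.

4.66 m

K_a = tan²(45° − 23.4°/2) = 0.4315; √K_a = 0.6569.
The active pressure is zero where K_a γ z = 2c√K_a, so z_c = 2c/(γ√K_a) = 2×28.3/(18.5×0.6569) = 4.658 m.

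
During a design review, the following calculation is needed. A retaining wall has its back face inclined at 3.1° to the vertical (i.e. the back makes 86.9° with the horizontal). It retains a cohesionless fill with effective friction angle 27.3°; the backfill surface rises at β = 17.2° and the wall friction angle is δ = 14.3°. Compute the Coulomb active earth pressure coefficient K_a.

0.476

K_a = sin²(α+φ) / [sin²α · sin(α−δ) · (1 + √{sin(φ+δ)sin(φ−β) / (sin(α−δ)sin(α+β))})²].
With α = 86.9°, φ = 27.3°, δ = 14.3°, β = 17.2°: K_a = 0.4765.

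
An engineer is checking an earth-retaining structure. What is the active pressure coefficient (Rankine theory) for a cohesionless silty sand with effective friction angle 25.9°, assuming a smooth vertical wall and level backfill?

K_a = tan²(45° − φ/2) = tan²(32.05°) = 0.3920.

0.392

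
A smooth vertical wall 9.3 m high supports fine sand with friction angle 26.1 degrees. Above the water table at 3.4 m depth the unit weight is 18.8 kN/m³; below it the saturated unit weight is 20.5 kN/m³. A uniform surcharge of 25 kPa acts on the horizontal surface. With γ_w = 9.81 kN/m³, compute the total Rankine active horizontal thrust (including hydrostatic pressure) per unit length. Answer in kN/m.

522 kN/m

K_a = tan²(45° − φ/2) = 0.3889.
γ' = 20.5 − 9.81 = 10.69 kN/m³. h₂ = H − d_w = 5.9 m.
σ'_h: at surface K_a·q = 9.724; at WT K_a(q+γd_w) = 34.59; at base K_a(q+γd_w+γ'h₂) = 59.12 kPa.
P₁ = ½(9.724+34.59)×3.4 = 75.33; P₂ = ½(34.59+59.12)×5.9 = 276.4; P_w = ½γ_w h₂² = 170.7.
Total = 75.33+276.4+170.7 = 522.5 kN/m.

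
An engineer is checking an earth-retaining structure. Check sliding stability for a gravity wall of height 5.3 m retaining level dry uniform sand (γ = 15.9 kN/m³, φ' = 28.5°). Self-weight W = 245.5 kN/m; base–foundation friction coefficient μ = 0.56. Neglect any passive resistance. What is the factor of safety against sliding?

1.74

K_a = tan²(45° − 28.5°/2) = 0.3540.
P_a = ½K_aγH² = 0.5×0.3540×15.9×5.3² = 79.04 kN/m, acting at H/3 = 1.767 m above the base.
FS_sliding = μW / P_a = 0.56×245.5 / 79.04 = 1.739.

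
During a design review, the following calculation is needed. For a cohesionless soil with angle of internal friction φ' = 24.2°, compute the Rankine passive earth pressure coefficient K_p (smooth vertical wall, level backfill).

K_p = (1 + sin φ)/(1 − sin φ) = tan²(45° + 24.2°/2) = 2.389.

2.39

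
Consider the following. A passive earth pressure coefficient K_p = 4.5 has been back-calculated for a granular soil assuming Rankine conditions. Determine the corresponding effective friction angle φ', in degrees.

39.5°

K_p = (1+sin φ)/(1−sin φ) ⇒ sin φ = (K_p − 1)/(K_p + 1) = 0.6364.
φ = arcsin(0.6364) = 39.52°.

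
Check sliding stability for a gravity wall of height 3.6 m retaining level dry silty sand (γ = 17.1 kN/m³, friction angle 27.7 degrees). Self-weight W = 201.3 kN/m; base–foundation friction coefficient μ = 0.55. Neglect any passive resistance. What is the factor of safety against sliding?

2.73

K_a = tan²(45° − 27.7°/2) = 0.3653.
P_a = ½K_aγH² = 0.5×0.3653×17.1×3.6² = 40.48 kN/m, acting at H/3 = 1.200 m above the base.
FS_sliding = μW / P_a = 0.55×201.3 / 40.48 = 2.735.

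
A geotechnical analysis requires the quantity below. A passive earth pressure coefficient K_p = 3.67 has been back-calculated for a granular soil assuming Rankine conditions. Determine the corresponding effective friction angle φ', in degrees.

K_p = (1+sin φ)/(1−sin φ) ⇒ sin φ = (K_p − 1)/(K_p + 1) = 0.5717.
φ = arcsin(0.5717) = 34.87°.

34.9°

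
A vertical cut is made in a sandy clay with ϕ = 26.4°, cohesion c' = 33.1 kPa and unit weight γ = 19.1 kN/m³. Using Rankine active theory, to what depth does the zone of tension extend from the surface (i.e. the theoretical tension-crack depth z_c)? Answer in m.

K_a = tan²(45° − 26.4°/2) = 0.3844; √K_a = 0.6200.
The active pressure is zero where K_a γ z = 2c√K_a, so z_c = 2c/(γ√K_a) = 2×33.1/(19.1×0.6200) = 5.590 m.

5.59 m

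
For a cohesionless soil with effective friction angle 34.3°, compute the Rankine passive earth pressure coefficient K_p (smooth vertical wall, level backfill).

K_p = (1 + sin φ)/(1 − sin φ) = tan²(45° + 34.3°/2) = 3.582.

3.58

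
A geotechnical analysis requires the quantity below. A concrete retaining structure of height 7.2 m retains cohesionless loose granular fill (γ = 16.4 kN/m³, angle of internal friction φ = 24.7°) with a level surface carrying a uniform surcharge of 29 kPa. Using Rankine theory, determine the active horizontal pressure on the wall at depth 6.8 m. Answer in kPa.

57.7 kPa

K_a = (1 − sin φ)/(1 + sin φ) = 0.4106.
σ_v = γz + q = 16.4 × 6.8 + 29 = 140.5 kPa.
σ_h = K_a σ_v = 0.4106 × 140.5 = 57.69 kPa.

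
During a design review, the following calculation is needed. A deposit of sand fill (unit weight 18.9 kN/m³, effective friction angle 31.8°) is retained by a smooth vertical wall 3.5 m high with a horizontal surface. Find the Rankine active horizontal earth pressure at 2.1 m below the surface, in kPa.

12.3 kPa

K_a = (1 − sin φ)/(1 + sin φ) = 0.3098.
σ_h = K_a γ z = 0.3098 × 18.9 × 2.1 = 12.30 kPa.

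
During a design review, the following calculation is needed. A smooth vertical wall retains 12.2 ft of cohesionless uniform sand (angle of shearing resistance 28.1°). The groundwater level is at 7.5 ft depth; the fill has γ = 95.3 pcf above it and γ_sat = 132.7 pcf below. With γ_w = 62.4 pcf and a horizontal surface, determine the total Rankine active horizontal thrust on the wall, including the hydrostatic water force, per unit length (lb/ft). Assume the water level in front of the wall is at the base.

3140 lb/ft

K_a = tan²(45° − φ/2) = 0.3596.
γ' = 132.7 − 62.4 = 70.30 pcf. Depth below WT = 4.7 ft.
σ'_h at WT = K_a γ d_w = 257.0 psf; at base = 257.0 + K_a γ' × 4.7 = 375.8 psf.
P₁ (0–7.5 ft) = ½×257.0×7.5 = 963.9. P₂ (7.5–12.2 ft) = ½(257.0+375.8)×4.7 = 1487.
P_w = ½ γ_w h₂² = 0.5×62.4×4.7² = 689.2. Total = 963.9+1487+689.2 = 3140 lb/ft.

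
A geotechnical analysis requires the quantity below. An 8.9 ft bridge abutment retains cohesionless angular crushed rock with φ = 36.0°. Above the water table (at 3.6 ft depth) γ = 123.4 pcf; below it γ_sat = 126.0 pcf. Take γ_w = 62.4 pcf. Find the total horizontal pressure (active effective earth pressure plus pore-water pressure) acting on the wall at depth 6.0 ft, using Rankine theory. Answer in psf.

K_a = (1 − sin φ)/(1 + sin φ) = 0.2596.
γ' = 126.0 − 62.4 = 63.60 pcf.
Effective vertical stress at 6.0 ft: σ'_v = 123.4×3.6 + 63.60×2.40 = 596.9 psf.
σ'_h = K_a σ'_v = 0.2596 × 596.9 = 155.0 psf; u = γ_w × 2.40 = 149.8 psf.
Total σ_h = 155.0 + 149.8 = 304.7 psf.

305 psf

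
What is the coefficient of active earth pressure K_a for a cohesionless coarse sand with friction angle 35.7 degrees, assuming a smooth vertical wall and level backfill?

0.263

K_a = (1 − sin φ)/(1 + sin φ) = (1 − sin 35.7°)/(1 + sin 35.7°) = 0.2630.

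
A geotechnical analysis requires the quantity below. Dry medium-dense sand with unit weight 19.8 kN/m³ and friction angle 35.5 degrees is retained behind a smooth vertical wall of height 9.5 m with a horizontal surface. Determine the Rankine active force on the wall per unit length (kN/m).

K_a = tan²(45° − φ/2) = 0.2653.
P_a = ½ K_a γ H² = 0.5 × 0.2653 × 19.8 × 9.5² = 237.0 kN/m.

237 kN/m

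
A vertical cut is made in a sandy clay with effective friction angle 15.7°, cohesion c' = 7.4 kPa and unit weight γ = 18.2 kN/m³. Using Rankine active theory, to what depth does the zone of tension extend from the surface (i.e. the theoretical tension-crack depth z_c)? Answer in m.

1.07 m

K_a = tan²(45° − 15.7°/2) = 0.5741; √K_a = 0.7577.
The active pressure is zero where K_a γ z = 2c√K_a, so z_c = 2c/(γ√K_a) = 2×7.4/(18.2×0.7577) = 1.073 m.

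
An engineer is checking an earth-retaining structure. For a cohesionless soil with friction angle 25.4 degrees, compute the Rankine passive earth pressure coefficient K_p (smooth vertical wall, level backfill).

K_p = (1 + sin φ)/(1 − sin φ) = tan²(45° + 25.4°/2) = 2.502.

2.50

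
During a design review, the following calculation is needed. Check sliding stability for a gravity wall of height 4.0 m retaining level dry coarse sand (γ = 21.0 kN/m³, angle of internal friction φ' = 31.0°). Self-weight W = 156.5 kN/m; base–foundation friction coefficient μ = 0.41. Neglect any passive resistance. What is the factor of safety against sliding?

1.19

K_a = tan²(45° − 31.0°/2) = 0.3201.
P_a = ½K_aγH² = 0.5×0.3201×21.0×4.0² = 53.78 kN/m, acting at H/3 = 1.333 m above the base.
FS_sliding = μW / P_a = 0.41×156.5 / 53.78 = 1.193.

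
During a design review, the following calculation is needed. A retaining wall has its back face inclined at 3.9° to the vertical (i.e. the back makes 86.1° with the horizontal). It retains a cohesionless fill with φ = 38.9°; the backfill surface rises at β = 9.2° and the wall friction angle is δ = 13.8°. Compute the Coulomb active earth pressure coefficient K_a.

0.262

K_a = sin²(α+φ) / [sin²α · sin(α−δ) · (1 + √{sin(φ+δ)sin(φ−β) / (sin(α−δ)sin(α+β))})²].
With α = 86.1°, φ = 38.9°, δ = 13.8°, β = 9.2°: K_a = 0.2616.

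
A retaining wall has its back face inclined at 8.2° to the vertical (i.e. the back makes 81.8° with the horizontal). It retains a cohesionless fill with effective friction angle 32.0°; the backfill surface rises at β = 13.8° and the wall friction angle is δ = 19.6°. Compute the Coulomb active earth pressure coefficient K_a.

0.414

K_a = sin²(α+φ) / [sin²α · sin(α−δ) · (1 + √{sin(φ+δ)sin(φ−β) / (sin(α−δ)sin(α+β))})²].
With α = 81.8°, φ = 32.0°, δ = 19.6°, β = 13.8°: K_a = 0.4141.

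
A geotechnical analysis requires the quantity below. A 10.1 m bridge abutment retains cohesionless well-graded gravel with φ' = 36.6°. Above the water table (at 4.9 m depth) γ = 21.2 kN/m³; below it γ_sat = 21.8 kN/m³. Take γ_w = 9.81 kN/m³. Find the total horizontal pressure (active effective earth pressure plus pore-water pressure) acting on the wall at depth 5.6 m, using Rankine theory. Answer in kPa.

35.3 kPa

K_a = (1 − sin φ)/(1 + sin φ) = 0.2530.
γ' = 21.8 − 9.81 = 11.99 kN/m³.
Effective vertical stress at 5.6 m: σ'_v = 21.2×4.9 + 11.99×0.700 = 112.3 kPa.
σ'_h = K_a σ'_v = 0.2530 × 112.3 = 28.40 kPa; u = γ_w × 0.700 = 6.867 kPa.
Total σ_h = 28.40 + 6.867 = 35.27 kPa.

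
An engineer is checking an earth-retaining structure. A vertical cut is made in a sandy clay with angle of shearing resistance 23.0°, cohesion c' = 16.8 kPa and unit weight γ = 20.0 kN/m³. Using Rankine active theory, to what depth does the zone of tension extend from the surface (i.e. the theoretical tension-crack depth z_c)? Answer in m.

2.54 m

K_a = tan²(45° − 23.0°/2) = 0.4381; √K_a = 0.6619.
The active pressure is zero where K_a γ z = 2c√K_a, so z_c = 2c/(γ√K_a) = 2×16.8/(20.0×0.6619) = 2.538 m.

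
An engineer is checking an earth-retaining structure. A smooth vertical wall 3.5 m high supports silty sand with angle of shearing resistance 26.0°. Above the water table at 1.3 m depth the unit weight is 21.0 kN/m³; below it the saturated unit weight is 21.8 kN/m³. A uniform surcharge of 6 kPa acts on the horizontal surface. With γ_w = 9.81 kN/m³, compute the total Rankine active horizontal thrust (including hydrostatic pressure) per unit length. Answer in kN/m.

K_a = tan²(45° − φ/2) = 0.3905.
γ' = 21.8 − 9.81 = 11.99 kN/m³. h₂ = H − d_w = 2.2 m.
σ'_h: at surface K_a·q = 2.343; at WT K_a(q+γd_w) = 13.00; at base K_a(q+γd_w+γ'h₂) = 23.30 kPa.
P₁ = ½(2.343+13.00)×1.3 = 9.974; P₂ = ½(13.00+23.30)×2.2 = 39.93; P_w = ½γ_w h₂² = 23.74.
Total = 9.974+39.93+23.74 = 73.65 kN/m.

73.6 kN/m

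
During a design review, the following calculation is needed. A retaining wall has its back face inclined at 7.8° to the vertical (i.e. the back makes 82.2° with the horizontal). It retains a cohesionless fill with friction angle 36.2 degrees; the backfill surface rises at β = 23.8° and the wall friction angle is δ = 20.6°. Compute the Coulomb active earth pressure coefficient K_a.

K_a = sin²(α+φ) / [sin²α · sin(α−δ) · (1 + √{sin(φ+δ)sin(φ−β) / (sin(α−δ)sin(α+β))})²].
With α = 82.2°, φ = 36.2°, δ = 20.6°, β = 23.8°: K_a = 0.4199.

0.420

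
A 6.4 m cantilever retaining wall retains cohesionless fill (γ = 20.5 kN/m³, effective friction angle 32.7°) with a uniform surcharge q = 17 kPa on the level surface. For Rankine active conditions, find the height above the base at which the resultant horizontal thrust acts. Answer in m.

K_a = 0.2985.
Triangular part P₁ = ½K_aγH² = 125.3 at H/3 = 2.133 m; rectangular part P₂ = K_a q H = 32.48 at H/2 = 3.200 m.
ȳ = (P₁·2.133 + P₂·3.200)/(P₁+P₂) = 2.353 m.

2.35 m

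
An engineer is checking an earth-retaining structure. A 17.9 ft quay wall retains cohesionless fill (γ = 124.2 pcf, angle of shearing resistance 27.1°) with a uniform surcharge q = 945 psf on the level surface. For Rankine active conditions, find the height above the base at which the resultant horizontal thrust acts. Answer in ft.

K_a = 0.3741.
Triangular part P₁ = ½K_aγH² = 7443 at H/3 = 5.967 ft; rectangular part P₂ = K_a q H = 6327 at H/2 = 8.950 ft.
ȳ = (P₁·5.967 + P₂·8.950)/(P₁+P₂) = 7.338 ft.

7.34 ft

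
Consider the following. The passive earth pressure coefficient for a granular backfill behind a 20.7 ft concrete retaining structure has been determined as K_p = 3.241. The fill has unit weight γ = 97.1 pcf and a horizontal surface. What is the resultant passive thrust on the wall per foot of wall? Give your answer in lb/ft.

P = ½ K_p γ H² = 0.5 × 3.241 × 97.1 × 20.7² = 67420 lb/ft.

67400 lb/ft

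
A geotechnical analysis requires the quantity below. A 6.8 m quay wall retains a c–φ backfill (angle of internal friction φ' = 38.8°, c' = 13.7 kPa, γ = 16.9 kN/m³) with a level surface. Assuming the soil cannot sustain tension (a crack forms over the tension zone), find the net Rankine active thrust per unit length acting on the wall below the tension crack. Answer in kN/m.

K_a = 0.2296; √K_a = 0.4791.
Tension-crack depth z_c = 2c/(γ√K_a) = 2×13.7/(16.9×0.4791) = 3.384 m.
σ_a at base = K_a γ H − 2c√K_a = 0.2296×16.9×6.8 − 2×13.7×0.4791 = 13.25 kPa.
P_a = ½ × 13.25 × (H − z_c) = 0.5×13.25×3.416 = 22.64 kN/m.

22.6 kN/m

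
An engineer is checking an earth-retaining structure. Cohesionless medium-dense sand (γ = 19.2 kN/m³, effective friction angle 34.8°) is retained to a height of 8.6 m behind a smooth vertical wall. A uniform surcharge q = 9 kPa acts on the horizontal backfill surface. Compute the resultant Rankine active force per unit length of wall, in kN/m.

215 kN/m

K_a = tan²(45° − φ/2) = 0.2733.
Soil triangle: ½ K_a γ H² = 0.5×0.2733×19.2×8.6² = 194.1 kN/m.
Surcharge rectangle: K_a q H = 0.2733×9×8.6 = 21.15 kN/m.
Total = 194.1 + 21.15 = 215.2 kN/m.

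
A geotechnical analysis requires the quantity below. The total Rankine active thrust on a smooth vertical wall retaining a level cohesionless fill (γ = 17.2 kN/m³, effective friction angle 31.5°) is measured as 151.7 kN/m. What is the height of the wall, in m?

K_a = 0.3136. P_a = ½ K_a γ H² ⇒ H = √(2P_a/(K_a γ)).
H = √(2×151.7/(0.3136×17.2)) = 7.500 m.

7.50 m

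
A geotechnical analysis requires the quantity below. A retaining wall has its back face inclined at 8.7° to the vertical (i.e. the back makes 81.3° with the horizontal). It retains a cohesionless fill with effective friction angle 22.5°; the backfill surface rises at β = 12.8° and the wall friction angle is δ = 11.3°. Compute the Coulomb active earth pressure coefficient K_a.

0.593

K_a = sin²(α+φ) / [sin²α · sin(α−δ) · (1 + √{sin(φ+δ)sin(φ−β) / (sin(α−δ)sin(α+β))})²].
With α = 81.3°, φ = 22.5°, δ = 11.3°, β = 12.8°: K_a = 0.5929.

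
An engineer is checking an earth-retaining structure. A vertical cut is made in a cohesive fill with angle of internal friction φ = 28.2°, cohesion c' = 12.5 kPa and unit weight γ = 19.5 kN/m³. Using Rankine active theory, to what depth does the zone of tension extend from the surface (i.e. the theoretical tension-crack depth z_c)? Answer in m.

2.14 m

K_a = tan²(45° − 28.2°/2) = 0.3582; √K_a = 0.5985.
The active pressure is zero where K_a γ z = 2c√K_a, so z_c = 2c/(γ√K_a) = 2×12.5/(19.5×0.5985) = 2.142 m.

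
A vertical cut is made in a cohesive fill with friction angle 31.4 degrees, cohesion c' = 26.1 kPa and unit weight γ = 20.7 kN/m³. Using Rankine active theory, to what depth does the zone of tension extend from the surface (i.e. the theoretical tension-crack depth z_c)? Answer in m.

K_a = tan²(45° − 31.4°/2) = 0.3149; √K_a = 0.5612.
The active pressure is zero where K_a γ z = 2c√K_a, so z_c = 2c/(γ√K_a) = 2×26.1/(20.7×0.5612) = 4.494 m.

4.49 m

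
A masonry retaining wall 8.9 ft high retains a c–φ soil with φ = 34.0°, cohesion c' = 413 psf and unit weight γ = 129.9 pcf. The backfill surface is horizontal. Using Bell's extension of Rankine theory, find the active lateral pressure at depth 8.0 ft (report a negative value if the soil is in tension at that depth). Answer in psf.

K_a = (1 − sin φ)/(1 + sin φ) = 0.2827.
σ_a = K_a γ z − 2c√K_a = 0.2827×129.9×8.0 − 2×413×0.5317 = -145.4 psf.

-145 psf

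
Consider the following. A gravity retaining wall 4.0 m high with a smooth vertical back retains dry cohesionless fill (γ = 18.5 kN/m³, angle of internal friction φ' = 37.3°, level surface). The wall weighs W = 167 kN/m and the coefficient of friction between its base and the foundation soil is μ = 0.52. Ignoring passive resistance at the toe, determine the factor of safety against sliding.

2.39

K_a = tan²(45° − 37.3°/2) = 0.2453.
P_a = ½K_aγH² = 0.5×0.2453×18.5×4.0² = 36.31 kN/m, acting at H/3 = 1.333 m above the base.
FS_sliding = μW / P_a = 0.52×167 / 36.31 = 2.392.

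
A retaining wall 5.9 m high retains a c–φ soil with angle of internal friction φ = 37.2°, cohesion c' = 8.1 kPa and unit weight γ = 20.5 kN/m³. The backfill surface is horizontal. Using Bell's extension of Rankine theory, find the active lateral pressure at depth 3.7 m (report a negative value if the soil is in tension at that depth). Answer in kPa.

10.6 kPa

K_a = (1 − sin φ)/(1 + sin φ) = 0.2464.
σ_a = K_a γ z − 2c√K_a = 0.2464×20.5×3.7 − 2×8.1×0.4964 = 10.65 kPa.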